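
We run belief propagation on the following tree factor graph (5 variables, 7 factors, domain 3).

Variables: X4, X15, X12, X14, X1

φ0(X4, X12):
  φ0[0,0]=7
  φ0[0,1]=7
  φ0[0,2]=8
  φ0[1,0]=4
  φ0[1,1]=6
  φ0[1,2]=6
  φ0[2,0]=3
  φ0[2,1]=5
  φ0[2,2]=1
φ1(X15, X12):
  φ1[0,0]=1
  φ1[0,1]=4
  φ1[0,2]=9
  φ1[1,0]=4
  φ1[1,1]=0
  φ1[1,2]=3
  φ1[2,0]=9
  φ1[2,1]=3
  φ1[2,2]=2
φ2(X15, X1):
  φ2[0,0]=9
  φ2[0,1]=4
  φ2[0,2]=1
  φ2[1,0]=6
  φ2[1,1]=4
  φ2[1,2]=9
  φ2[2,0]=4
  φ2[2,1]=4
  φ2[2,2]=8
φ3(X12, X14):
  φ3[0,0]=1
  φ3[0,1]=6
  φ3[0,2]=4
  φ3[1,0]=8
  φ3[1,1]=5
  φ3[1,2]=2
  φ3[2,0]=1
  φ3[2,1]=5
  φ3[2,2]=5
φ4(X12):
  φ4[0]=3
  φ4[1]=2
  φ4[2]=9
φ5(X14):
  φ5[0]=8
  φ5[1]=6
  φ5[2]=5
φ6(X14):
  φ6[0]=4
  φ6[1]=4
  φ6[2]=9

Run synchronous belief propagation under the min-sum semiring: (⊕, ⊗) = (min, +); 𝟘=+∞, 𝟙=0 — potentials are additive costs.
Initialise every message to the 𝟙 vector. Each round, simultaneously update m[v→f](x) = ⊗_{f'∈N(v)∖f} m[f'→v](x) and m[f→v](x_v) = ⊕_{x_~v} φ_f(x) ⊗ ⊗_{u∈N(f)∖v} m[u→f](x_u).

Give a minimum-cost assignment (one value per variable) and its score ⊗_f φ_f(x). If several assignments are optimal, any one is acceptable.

assignment: (X4=2, X15=0, X12=0, X14=0, X1=2); score = 21

init: all messages = 𝟙 over 3 values
r1 m[φ0→X4] = [7, 4, 1]
r1 m[φ0→X12] = [3, 5, 1]
r1 m[φ1→X15] = [1, 0, 2]
r1 m[φ1→X12] = [1, 0, 2]
r1 m[φ2→X15] = [1, 4, 4]
r1 m[φ2→X1] = [4, 4, 1]
r1 m[φ3→X12] = [1, 2, 1]
r1 m[φ3→X14] = [1, 5, 2]
r1 m[φ4→X12] = [3, 2, 9]
r1 m[φ5→X14] = [8, 6, 5]
r1 m[φ6→X14] = [4, 4, 9]
r1 m[X4→φ0] = [0, 0, 0]
r1 m[X15→φ1] = [0, 0, 0]
r1 m[X15→φ2] = [0, 0, 0]
r1 m[X12→φ0] = [0, 0, 0]
r1 m[X12→φ1] = [0, 0, 0]
r1 m[X12→φ3] = [0, 0, 0]
r1 m[X12→φ4] = [0, 0, 0]
r1 m[X14→φ3] = [0, 0, 0]
r1 m[X14→φ5] = [0, 0, 0]
r1 m[X14→φ6] = [0, 0, 0]
r1 m[X1→φ2] = [0, 0, 0]
r2 m[φ0→X4] = [7, 4, 1]
r2 m[φ0→X12] = [3, 5, 1]
r2 m[φ1→X15] = [1, 0, 2]
r2 m[φ1→X12] = [1, 0, 2]
r2 m[φ2→X15] = [1, 4, 4]
r2 m[φ2→X1] = [4, 4, 1]
r2 m[φ3→X12] = [1, 2, 1]
r2 m[φ3→X14] = [1, 5, 2]
r2 m[φ4→X12] = [3, 2, 9]
r2 m[φ5→X14] = [8, 6, 5]
r2 m[φ6→X14] = [4, 4, 9]
r2 m[X4→φ0] = [0, 0, 0]
r2 m[X15→φ1] = [1, 4, 4]
r2 m[X15→φ2] = [1, 0, 2]
r2 m[X12→φ0] = [5, 4, 12]
r2 m[X12→φ1] = [7, 9, 11]
r2 m[X12→φ3] = [7, 7, 12]
r2 m[X12→φ4] = [5, 7, 4]
r2 m[X14→φ3] = [12, 10, 14]
r2 m[X14→φ5] = [5, 9, 11]
r2 m[X14→φ6] = [9, 11, 7]
r2 m[X1→φ2] = [0, 0, 0]
r3 m[φ0→X4] = [11, 9, 8]
r3 m[φ0→X12] = [3, 5, 1]
r3 m[φ1→X15] = [8, 9, 12]
r3 m[φ1→X12] = [2, 4, 6]
r3 m[φ2→X15] = [1, 4, 4]
r3 m[φ2→X1] = [6, 4, 2]
r3 m[φ3→X12] = [13, 15, 13]
r3 m[φ3→X14] = [8, 12, 9]
r3 m[φ4→X12] = [3, 2, 9]
r3 m[φ5→X14] = [8, 6, 5]
r3 m[φ6→X14] = [4, 4, 9]
r3 m[X4→φ0] = [0, 0, 0]
r3 m[X15→φ1] = [1, 4, 4]
r3 m[X15→φ2] = [1, 0, 2]
r3 m[X12→φ0] = [5, 4, 12]
r3 m[X12→φ1] = [7, 9, 11]
r3 m[X12→φ3] = [7, 7, 12]
r3 m[X12→φ4] = [5, 7, 4]
r3 m[X14→φ3] = [12, 10, 14]
r3 m[X14→φ5] = [5, 9, 11]
r3 m[X14→φ6] = [9, 11, 7]
r3 m[X1→φ2] = [0, 0, 0]
r4 m[φ0→X4] = [11, 9, 8]
r4 m[φ0→X12] = [3, 5, 1]
r4 m[φ1→X15] = [8, 9, 12]
r4 m[φ1→X12] = [2, 4, 6]
r4 m[φ2→X15] = [1, 4, 4]
r4 m[φ2→X1] = [6, 4, 2]
r4 m[φ3→X12] = [13, 15, 13]
r4 m[φ3→X14] = [8, 12, 9]
r4 m[φ4→X12] = [3, 2, 9]
r4 m[φ5→X14] = [8, 6, 5]
r4 m[φ6→X14] = [4, 4, 9]
r4 m[X4→φ0] = [0, 0, 0]
r4 m[X15→φ1] = [1, 4, 4]
r4 m[X15→φ2] = [8, 9, 12]
r4 m[X12→φ0] = [18, 21, 28]
r4 m[X12→φ1] = [19, 22, 23]
r4 m[X12→φ3] = [8, 11, 16]
r4 m[X12→φ4] = [18, 24, 20]
r4 m[X14→φ3] = [12, 10, 14]
r4 m[X14→φ5] = [12, 16, 18]
r4 m[X14→φ6] = [16, 18, 14]
r4 m[X1→φ2] = [0, 0, 0]
r5 m[φ0→X4] = [25, 22, 21]
r5 m[φ0→X12] = [3, 5, 1]
r5 m[φ1→X15] = [20, 22, 25]
r5 m[φ1→X12] = [2, 4, 6]
r5 m[φ2→X15] = [1, 4, 4]
r5 m[φ2→X1] = [15, 12, 9]
r5 m[φ3→X12] = [13, 15, 13]
r5 m[φ3→X14] = [9, 14, 12]
r5 m[φ4→X12] = [3, 2, 9]
r5 m[φ5→X14] = [8, 6, 5]
r5 m[φ6→X14] = [4, 4, 9]
r5 m[X4→φ0] = [0, 0, 0]
r5 m[X15→φ1] = [1, 4, 4]
r5 m[X15→φ2] = [8, 9, 12]
r5 m[X12→φ0] = [18, 21, 28]
r5 m[X12→φ1] = [19, 22, 23]
r5 m[X12→φ3] = [8, 11, 16]
r5 m[X12→φ4] = [18, 24, 20]
r5 m[X14→φ3] = [12, 10, 14]
r5 m[X14→φ5] = [12, 16, 18]
r5 m[X14→φ6] = [16, 18, 14]
r5 m[X1→φ2] = [0, 0, 0]
r6 m[φ0→X4] = [25, 22, 21]
r6 m[φ0→X12] = [3, 5, 1]
r6 m[φ1→X15] = [20, 22, 25]
r6 m[φ1→X12] = [2, 4, 6]
r6 m[φ2→X15] = [1, 4, 4]
r6 m[φ2→X1] = [15, 12, 9]
r6 m[φ3→X12] = [13, 15, 13]
r6 m[φ3→X14] = [9, 14, 12]
r6 m[φ4→X12] = [3, 2, 9]
r6 m[φ5→X14] = [8, 6, 5]
r6 m[φ6→X14] = [4, 4, 9]
r6 m[X4→φ0] = [0, 0, 0]
r6 m[X15→φ1] = [1, 4, 4]
r6 m[X15→φ2] = [20, 22, 25]
r6 m[X12→φ0] = [18, 21, 28]
r6 m[X12→φ1] = [19, 22, 23]
r6 m[X12→φ3] = [8, 11, 16]
r6 m[X12→φ4] = [18, 24, 20]
r6 m[X14→φ3] = [12, 10, 14]
r6 m[X14→φ5] = [13, 18, 21]
r6 m[X14→φ6] = [17, 20, 17]
r6 m[X1→φ2] = [0, 0, 0]
r7 m[φ0→X4] = [25, 22, 21]
r7 m[φ0→X12] = [3, 5, 1]
r7 m[φ1→X15] = [20, 22, 25]
r7 m[φ1→X12] = [2, 4, 6]
r7 m[φ2→X15] = [1, 4, 4]
r7 m[φ2→X1] = [28, 24, 21]
r7 m[φ3→X12] = [13, 15, 13]
r7 m[φ3→X14] = [9, 14, 12]
r7 m[φ4→X12] = [3, 2, 9]
r7 m[φ5→X14] = [8, 6, 5]
r7 m[φ6→X14] = [4, 4, 9]
r7 m[X4→φ0] = [0, 0, 0]
r7 m[X15→φ1] = [1, 4, 4]
r7 m[X15→φ2] = [20, 22, 25]
r7 m[X12→φ0] = [18, 21, 28]
r7 m[X12→φ1] = [19, 22, 23]
r7 m[X12→φ3] = [8, 11, 16]
r7 m[X12→φ4] = [18, 24, 20]
r7 m[X14→φ3] = [12, 10, 14]
r7 m[X14→φ5] = [13, 18, 21]
r7 m[X14→φ6] = [17, 20, 17]
r7 m[X1→φ2] = [0, 0, 0]
r8 m[φ0→X4] = [25, 22, 21]
r8 m[φ0→X12] = [3, 5, 1]
r8 m[φ1→X15] = [20, 22, 25]
r8 m[φ1→X12] = [2, 4, 6]
r8 m[φ2→X15] = [1, 4, 4]
r8 m[φ2→X1] = [28, 24, 21]
r8 m[φ3→X12] = [13, 15, 13]
r8 m[φ3→X14] = [9, 14, 12]
r8 m[φ4→X12] = [3, 2, 9]
r8 m[φ5→X14] = [8, 6, 5]
r8 m[φ6→X14] = [4, 4, 9]
r8 m[X4→φ0] = [0, 0, 0]
r8 m[X15→φ1] = [1, 4, 4]
r8 m[X15→φ2] = [20, 22, 25]
r8 m[X12→φ0] = [18, 21, 28]
r8 m[X12→φ1] = [19, 22, 23]
r8 m[X12→φ3] = [8, 11, 16]
r8 m[X12→φ4] = [18, 24, 20]
r8 m[X14→φ3] = [12, 10, 14]
r8 m[X14→φ5] = [13, 18, 21]
r8 m[X14→φ6] = [17, 20, 17]
r8 m[X1→φ2] = [0, 0, 0]
fixed point reached at round 8
traceback from X4: (X4=2, X15=0, X12=0, X14=0, X1=2), score=21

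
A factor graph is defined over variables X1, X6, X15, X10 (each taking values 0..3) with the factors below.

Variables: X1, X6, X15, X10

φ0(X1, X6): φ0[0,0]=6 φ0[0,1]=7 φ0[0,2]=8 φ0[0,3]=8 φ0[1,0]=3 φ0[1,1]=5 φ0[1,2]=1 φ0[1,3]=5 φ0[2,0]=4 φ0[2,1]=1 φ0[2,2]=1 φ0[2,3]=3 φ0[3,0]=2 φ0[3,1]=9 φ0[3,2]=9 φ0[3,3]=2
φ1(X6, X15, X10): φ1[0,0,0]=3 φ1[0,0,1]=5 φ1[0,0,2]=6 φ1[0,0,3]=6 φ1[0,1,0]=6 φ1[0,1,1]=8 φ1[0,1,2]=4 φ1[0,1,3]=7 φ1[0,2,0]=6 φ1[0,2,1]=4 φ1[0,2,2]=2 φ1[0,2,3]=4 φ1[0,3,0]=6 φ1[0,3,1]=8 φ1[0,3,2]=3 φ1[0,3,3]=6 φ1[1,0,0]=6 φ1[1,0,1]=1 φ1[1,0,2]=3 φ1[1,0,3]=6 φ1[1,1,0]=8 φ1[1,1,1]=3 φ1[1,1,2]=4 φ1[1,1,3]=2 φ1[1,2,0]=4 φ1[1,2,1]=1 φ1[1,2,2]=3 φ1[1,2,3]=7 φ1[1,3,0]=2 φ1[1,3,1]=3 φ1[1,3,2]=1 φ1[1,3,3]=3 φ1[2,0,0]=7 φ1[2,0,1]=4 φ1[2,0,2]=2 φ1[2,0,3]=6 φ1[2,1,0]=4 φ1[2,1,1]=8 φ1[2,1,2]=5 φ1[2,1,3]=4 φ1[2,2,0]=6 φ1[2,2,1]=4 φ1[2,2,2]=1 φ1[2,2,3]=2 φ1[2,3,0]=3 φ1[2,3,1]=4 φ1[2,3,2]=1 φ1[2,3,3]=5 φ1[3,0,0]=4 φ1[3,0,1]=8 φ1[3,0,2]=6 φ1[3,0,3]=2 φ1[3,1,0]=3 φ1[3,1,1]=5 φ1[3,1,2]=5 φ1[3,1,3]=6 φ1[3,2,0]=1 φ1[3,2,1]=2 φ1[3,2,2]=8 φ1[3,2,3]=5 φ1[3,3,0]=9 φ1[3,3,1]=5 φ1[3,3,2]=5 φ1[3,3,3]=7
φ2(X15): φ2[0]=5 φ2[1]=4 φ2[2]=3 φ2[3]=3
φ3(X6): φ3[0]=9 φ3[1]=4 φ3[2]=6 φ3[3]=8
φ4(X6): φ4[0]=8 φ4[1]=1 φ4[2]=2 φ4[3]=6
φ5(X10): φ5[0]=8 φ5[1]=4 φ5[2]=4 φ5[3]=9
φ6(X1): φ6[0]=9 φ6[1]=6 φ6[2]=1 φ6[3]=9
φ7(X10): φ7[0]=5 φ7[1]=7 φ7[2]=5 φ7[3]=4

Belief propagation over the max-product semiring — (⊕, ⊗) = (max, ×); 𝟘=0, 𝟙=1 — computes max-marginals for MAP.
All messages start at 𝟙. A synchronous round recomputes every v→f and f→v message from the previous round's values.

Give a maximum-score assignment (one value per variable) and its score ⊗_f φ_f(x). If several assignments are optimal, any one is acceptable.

assignment: (X1=0, X6=0, X15=0, X10=3); score = 4199040

init: all messages = 𝟙 over 4 values
r1 m[φ0→X1] = [8, 5, 4, 9]
r1 m[φ0→X6] = [6, 9, 9, 8]
r1 m[φ1→X6] = [8, 8, 8, 9]
r1 m[φ1→X15] = [8, 8, 8, 9]
r1 m[φ1→X10] = [9, 8, 8, 7]
r1 m[φ2→X15] = [5, 4, 3, 3]
r1 m[φ3→X6] = [9, 4, 6, 8]
r1 m[φ4→X6] = [8, 1, 2, 6]
r1 m[φ5→X10] = [8, 4, 4, 9]
r1 m[φ6→X1] = [9, 6, 1, 9]
r1 m[φ7→X10] = [5, 7, 5, 4]
r1 m[X1→φ0] = [1, 1, 1, 1]
r1 m[X1→φ6] = [1, 1, 1, 1]
r1 m[X6→φ0] = [1, 1, 1, 1]
r1 m[X6→φ1] = [1, 1, 1, 1]
r1 m[X6→φ3] = [1, 1, 1, 1]
r1 m[X6→φ4] = [1, 1, 1, 1]
r1 m[X15→φ1] = [1, 1, 1, 1]
r1 m[X15→φ2] = [1, 1, 1, 1]
r1 m[X10→φ1] = [1, 1, 1, 1]
r1 m[X10→φ5] = [1, 1, 1, 1]
r1 m[X10→φ7] = [1, 1, 1, 1]
r2 m[φ0→X1] = [8, 5, 4, 9]
r2 m[φ0→X6] = [6, 9, 9, 8]
r2 m[φ1→X6] = [8, 8, 8, 9]
r2 m[φ1→X15] = [8, 8, 8, 9]
r2 m[φ1→X10] = [9, 8, 8, 7]
r2 m[φ2→X15] = [5, 4, 3, 3]
r2 m[φ3→X6] = [9, 4, 6, 8]
r2 m[φ4→X6] = [8, 1, 2, 6]
r2 m[φ5→X10] = [8, 4, 4, 9]
r2 m[φ6→X1] = [9, 6, 1, 9]
r2 m[φ7→X10] = [5, 7, 5, 4]
r2 m[X1→φ0] = [9, 6, 1, 9]
r2 m[X1→φ6] = [8, 5, 4, 9]
r2 m[X6→φ0] = [576, 32, 96, 432]
r2 m[X6→φ1] = [432, 36, 108, 384]
r2 m[X6→φ3] = [384, 72, 144, 432]
r2 m[X6→φ4] = [432, 288, 432, 576]
r2 m[X15→φ1] = [5, 4, 3, 3]
r2 m[X15→φ2] = [8, 8, 8, 9]
r2 m[X10→φ1] = [40, 28, 20, 36]
r2 m[X10→φ5] = [45, 56, 40, 28]
r2 m[X10→φ7] = [72, 32, 32, 63]
r3 m[φ0→X1] = [3456, 2160, 2304, 1152]
r3 m[φ0→X6] = [54, 81, 81, 72]
r3 m[φ1→X6] = [1080, 1280, 1400, 1120]
r3 m[φ1→X15] = [93312, 108864, 103680, 138240]
r3 m[φ1→X10] = [10368, 15360, 12960, 12960]
r3 m[φ2→X15] = [5, 4, 3, 3]
r3 m[φ3→X6] = [9, 4, 6, 8]
r3 m[φ4→X6] = [8, 1, 2, 6]
r3 m[φ5→X10] = [8, 4, 4, 9]
r3 m[φ6→X1] = [9, 6, 1, 9]
r3 m[φ7→X10] = [5, 7, 5, 4]
r3 m[X1→φ0] = [9, 6, 1, 9]
r3 m[X1→φ6] = [8, 5, 4, 9]
r3 m[X6→φ0] = [576, 32, 96, 432]
r3 m[X6→φ1] = [432, 36, 108, 384]
r3 m[X6→φ3] = [384, 72, 144, 432]
r3 m[X6→φ4] = [432, 288, 432, 576]
r3 m[X15→φ1] = [5, 4, 3, 3]
r3 m[X15→φ2] = [8, 8, 8, 9]
r3 m[X10→φ1] = [40, 28, 20, 36]
r3 m[X10→φ5] = [45, 56, 40, 28]
r3 m[X10→φ7] = [72, 32, 32, 63]
r4 m[φ0→X1] = [3456, 2160, 2304, 1152]
r4 m[φ0→X6] = [54, 81, 81, 72]
r4 m[φ1→X6] = [1080, 1280, 1400, 1120]
r4 m[φ1→X15] = [93312, 108864, 103680, 138240]
r4 m[φ1→X10] = [10368, 15360, 12960, 12960]
r4 m[φ2→X15] = [5, 4, 3, 3]
r4 m[φ3→X6] = [9, 4, 6, 8]
r4 m[φ4→X6] = [8, 1, 2, 6]
r4 m[φ5→X10] = [8, 4, 4, 9]
r4 m[φ6→X1] = [9, 6, 1, 9]
r4 m[φ7→X10] = [5, 7, 5, 4]
r4 m[X1→φ0] = [9, 6, 1, 9]
r4 m[X1→φ6] = [3456, 2160, 2304, 1152]
r4 m[X6→φ0] = [77760, 5120, 16800, 53760]
r4 m[X6→φ1] = [3888, 324, 972, 3456]
r4 m[X6→φ3] = [466560, 103680, 226800, 483840]
r4 m[X6→φ4] = [524880, 414720, 680400, 645120]
r4 m[X15→φ1] = [5, 4, 3, 3]
r4 m[X15→φ2] = [93312, 108864, 103680, 138240]
r4 m[X10→φ1] = [40, 28, 20, 36]
r4 m[X10→φ5] = [51840, 107520, 64800, 51840]
r4 m[X10→φ7] = [82944, 61440, 51840, 116640]
r5 m[φ0→X1] = [466560, 268800, 311040, 155520]
r5 m[φ0→X6] = [54, 81, 81, 72]
r5 m[φ1→X6] = [1080, 1280, 1400, 1120]
r5 m[φ1→X15] = [839808, 979776, 933120, 1244160]
r5 m[φ1→X10] = [93312, 138240, 116640, 116640]
r5 m[φ2→X15] = [5, 4, 3, 3]
r5 m[φ3→X6] = [9, 4, 6, 8]
r5 m[φ4→X6] = [8, 1, 2, 6]
r5 m[φ5→X10] = [8, 4, 4, 9]
r5 m[φ6→X1] = [9, 6, 1, 9]
r5 m[φ7→X10] = [5, 7, 5, 4]
r5 m[X1→φ0] = [9, 6, 1, 9]
r5 m[X1→φ6] = [3456, 2160, 2304, 1152]
r5 m[X6→φ0] = [77760, 5120, 16800, 53760]
r5 m[X6→φ1] = [3888, 324, 972, 3456]
r5 m[X6→φ3] = [466560, 103680, 226800, 483840]
r5 m[X6→φ4] = [524880, 414720, 680400, 645120]
r5 m[X15→φ1] = [5, 4, 3, 3]
r5 m[X15→φ2] = [93312, 108864, 103680, 138240]
r5 m[X10→φ1] = [40, 28, 20, 36]
r5 m[X10→φ5] = [51840, 107520, 64800, 51840]
r5 m[X10→φ7] = [82944, 61440, 51840, 116640]
r6 m[φ0→X1] = [466560, 268800, 311040, 155520]
r6 m[φ0→X6] = [54, 81, 81, 72]
r6 m[φ1→X6] = [1080, 1280, 1400, 1120]
r6 m[φ1→X15] = [839808, 979776, 933120, 1244160]
r6 m[φ1→X10] = [93312, 138240, 116640, 116640]
r6 m[φ2→X15] = [5, 4, 3, 3]
r6 m[φ3→X6] = [9, 4, 6, 8]
r6 m[φ4→X6] = [8, 1, 2, 6]
r6 m[φ5→X10] = [8, 4, 4, 9]
r6 m[φ6→X1] = [9, 6, 1, 9]
r6 m[φ7→X10] = [5, 7, 5, 4]
r6 m[X1→φ0] = [9, 6, 1, 9]
r6 m[X1→φ6] = [466560, 268800, 311040, 155520]
r6 m[X6→φ0] = [77760, 5120, 16800, 53760]
r6 m[X6→φ1] = [3888, 324, 972, 3456]
r6 m[X6→φ3] = [466560, 103680, 226800, 483840]
r6 m[X6→φ4] = [524880, 414720, 680400, 645120]
r6 m[X15→φ1] = [5, 4, 3, 3]
r6 m[X15→φ2] = [839808, 979776, 933120, 1244160]
r6 m[X10→φ1] = [40, 28, 20, 36]
r6 m[X10→φ5] = [466560, 967680, 583200, 466560]
r6 m[X10→φ7] = [746496, 552960, 466560, 1049760]
r7 m[φ0→X1] = [466560, 268800, 311040, 155520]
r7 m[φ0→X6] = [54, 81, 81, 72]
r7 m[φ1→X6] = [1080, 1280, 1400, 1120]
r7 m[φ1→X15] = [839808, 979776, 933120, 1244160]
r7 m[φ1→X10] = [93312, 138240, 116640, 116640]
r7 m[φ2→X15] = [5, 4, 3, 3]
r7 m[φ3→X6] = [9, 4, 6, 8]
r7 m[φ4→X6] = [8, 1, 2, 6]
r7 m[φ5→X10] = [8, 4, 4, 9]
r7 m[φ6→X1] = [9, 6, 1, 9]
r7 m[φ7→X10] = [5, 7, 5, 4]
r7 m[X1→φ0] = [9, 6, 1, 9]
r7 m[X1→φ6] = [466560, 268800, 311040, 155520]
r7 m[X6→φ0] = [77760, 5120, 16800, 53760]
r7 m[X6→φ1] = [3888, 324, 972, 3456]
r7 m[X6→φ3] = [466560, 103680, 226800, 483840]
r7 m[X6→φ4] = [524880, 414720, 680400, 645120]
r7 m[X15→φ1] = [5, 4, 3, 3]
r7 m[X15→φ2] = [839808, 979776, 933120, 1244160]
r7 m[X10→φ1] = [40, 28, 20, 36]
r7 m[X10→φ5] = [466560, 967680, 583200, 466560]
r7 m[X10→φ7] = [746496, 552960, 466560, 1049760]
fixed point reached at round 7
traceback from X1: (X1=0, X6=0, X15=0, X10=3), score=4199040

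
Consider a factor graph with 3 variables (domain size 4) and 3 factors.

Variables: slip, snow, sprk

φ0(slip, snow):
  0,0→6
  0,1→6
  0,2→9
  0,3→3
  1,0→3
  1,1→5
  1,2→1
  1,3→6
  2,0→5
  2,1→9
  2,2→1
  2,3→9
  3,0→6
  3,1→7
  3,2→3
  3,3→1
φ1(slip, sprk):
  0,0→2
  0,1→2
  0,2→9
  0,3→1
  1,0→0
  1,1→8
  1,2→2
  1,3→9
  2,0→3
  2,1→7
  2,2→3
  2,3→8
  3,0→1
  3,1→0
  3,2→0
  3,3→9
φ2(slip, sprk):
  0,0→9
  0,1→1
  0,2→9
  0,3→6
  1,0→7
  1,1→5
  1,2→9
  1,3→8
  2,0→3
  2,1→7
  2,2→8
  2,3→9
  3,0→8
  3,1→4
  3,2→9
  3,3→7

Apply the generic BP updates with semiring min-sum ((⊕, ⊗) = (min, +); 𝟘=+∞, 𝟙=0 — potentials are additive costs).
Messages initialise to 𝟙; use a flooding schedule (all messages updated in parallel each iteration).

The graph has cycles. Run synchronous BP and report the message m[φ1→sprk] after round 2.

init: all messages = 𝟙 over 4 values
r1 m[φ0→slip] = [3, 1, 1, 1]
r1 m[φ0→snow] = [3, 5, 1, 1]
r1 m[φ1→slip] = [1, 0, 3, 0]
r1 m[φ1→sprk] = [0, 0, 0, 1]
r1 m[φ2→slip] = [1, 5, 3, 4]
r1 m[φ2→sprk] = [3, 1, 8, 6]
r1 m[slip→φ0] = [0, 0, 0, 0]
r1 m[slip→φ1] = [0, 0, 0, 0]
r1 m[slip→φ2] = [0, 0, 0, 0]
r1 m[snow→φ0] = [0, 0, 0, 0]
r1 m[sprk→φ1] = [0, 0, 0, 0]
r1 m[sprk→φ2] = [0, 0, 0, 0]
r2 m[φ0→slip] = [3, 1, 1, 1]
r2 m[φ0→snow] = [3, 5, 1, 1]
r2 m[φ1→slip] = [1, 0, 3, 0]
r2 m[φ1→sprk] = [0, 0, 0, 1]
r2 m[φ2→slip] = [1, 5, 3, 4]
r2 m[φ2→sprk] = [3, 1, 8, 6]
r2 m[slip→φ0] = [2, 5, 6, 4]
r2 m[slip→φ1] = [4, 6, 4, 5]
r2 m[slip→φ2] = [4, 1, 4, 1]
r2 m[snow→φ0] = [0, 0, 0, 0]
r2 m[sprk→φ1] = [3, 1, 8, 6]
r2 m[sprk→φ2] = [0, 0, 0, 1]

message @ round 2 = [0, 0, 0, 1]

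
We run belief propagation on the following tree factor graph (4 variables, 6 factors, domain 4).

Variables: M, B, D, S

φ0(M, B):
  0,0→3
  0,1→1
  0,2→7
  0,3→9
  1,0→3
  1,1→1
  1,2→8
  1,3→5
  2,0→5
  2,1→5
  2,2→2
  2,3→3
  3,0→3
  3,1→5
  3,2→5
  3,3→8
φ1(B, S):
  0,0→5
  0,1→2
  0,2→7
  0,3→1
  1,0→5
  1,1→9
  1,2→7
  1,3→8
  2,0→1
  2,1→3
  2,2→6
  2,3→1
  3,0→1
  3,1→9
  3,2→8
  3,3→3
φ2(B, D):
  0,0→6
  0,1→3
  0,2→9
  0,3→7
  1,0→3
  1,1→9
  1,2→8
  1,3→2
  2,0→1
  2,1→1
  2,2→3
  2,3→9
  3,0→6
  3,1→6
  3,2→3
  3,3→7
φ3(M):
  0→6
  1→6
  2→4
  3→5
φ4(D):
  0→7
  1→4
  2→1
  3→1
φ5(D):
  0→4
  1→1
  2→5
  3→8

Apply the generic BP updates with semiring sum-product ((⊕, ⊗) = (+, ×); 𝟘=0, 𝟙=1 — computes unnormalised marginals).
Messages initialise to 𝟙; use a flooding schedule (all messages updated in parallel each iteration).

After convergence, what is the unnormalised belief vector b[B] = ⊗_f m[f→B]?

init: all messages = 𝟙 over 4 values
r1 m[φ0→M] = [20, 17, 15, 21]
r1 m[φ0→B] = [14, 12, 22, 25]
r1 m[φ1→B] = [15, 29, 11, 21]
r1 m[φ1→S] = [12, 23, 28, 13]
r1 m[φ2→B] = [25, 22, 14, 22]
r1 m[φ2→D] = [16, 19, 23, 25]
r1 m[φ3→M] = [6, 6, 4, 5]
r1 m[φ4→D] = [7, 4, 1, 1]
r1 m[φ5→D] = [4, 1, 5, 8]
r1 m[M→φ0] = [1, 1, 1, 1]
r1 m[M→φ3] = [1, 1, 1, 1]
r1 m[B→φ0] = [1, 1, 1, 1]
r1 m[B→φ1] = [1, 1, 1, 1]
r1 m[B→φ2] = [1, 1, 1, 1]
r1 m[D→φ2] = [1, 1, 1, 1]
r1 m[D→φ4] = [1, 1, 1, 1]
r1 m[D→φ5] = [1, 1, 1, 1]
r1 m[S→φ1] = [1, 1, 1, 1]
r2 m[φ0→M] = [20, 17, 15, 21]
r2 m[φ0→B] = [14, 12, 22, 25]
r2 m[φ1→B] = [15, 29, 11, 21]
r2 m[φ1→S] = [12, 23, 28, 13]
r2 m[φ2→B] = [25, 22, 14, 22]
r2 m[φ2→D] = [16, 19, 23, 25]
r2 m[φ3→M] = [6, 6, 4, 5]
r2 m[φ4→D] = [7, 4, 1, 1]
r2 m[φ5→D] = [4, 1, 5, 8]
r2 m[M→φ0] = [6, 6, 4, 5]
r2 m[M→φ3] = [20, 17, 15, 21]
r2 m[B→φ0] = [375, 638, 154, 462]
r2 m[B→φ1] = [350, 264, 308, 550]
r2 m[B→φ2] = [210, 348, 242, 525]
r2 m[D→φ2] = [28, 4, 5, 8]
r2 m[D→φ4] = [64, 19, 115, 200]
r2 m[D→φ5] = [112, 76, 23, 25]
r2 m[S→φ1] = [1, 1, 1, 1]
r3 m[φ0→M] = [6999, 5305, 6759, 8781]
r3 m[φ0→B] = [71, 57, 123, 136]
r3 m[φ1→B] = [15, 29, 11, 21]
r3 m[φ1→S] = [3928, 8950, 10546, 4420]
r3 m[φ2→B] = [281, 176, 119, 263]
r3 m[φ2→D] = [5696, 7154, 6975, 8019]
r3 m[φ3→M] = [6, 6, 4, 5]
r3 m[φ4→D] = [7, 4, 1, 1]
r3 m[φ5→D] = [4, 1, 5, 8]
r3 m[M→φ0] = [6, 6, 4, 5]
r3 m[M→φ3] = [20, 17, 15, 21]
r3 m[B→φ0] = [375, 638, 154, 462]
r3 m[B→φ1] = [350, 264, 308, 550]
r3 m[B→φ2] = [210, 348, 242, 525]
r3 m[D→φ2] = [28, 4, 5, 8]
r3 m[D→φ4] = [64, 19, 115, 200]
r3 m[D→φ5] = [112, 76, 23, 25]
r3 m[S→φ1] = [1, 1, 1, 1]
r4 m[φ0→M] = [6999, 5305, 6759, 8781]
r4 m[φ0→B] = [71, 57, 123, 136]
r4 m[φ1→B] = [15, 29, 11, 21]
r4 m[φ1→S] = [3928, 8950, 10546, 4420]
r4 m[φ2→B] = [281, 176, 119, 263]
r4 m[φ2→D] = [5696, 7154, 6975, 8019]
r4 m[φ3→M] = [6, 6, 4, 5]
r4 m[φ4→D] = [7, 4, 1, 1]
r4 m[φ5→D] = [4, 1, 5, 8]
r4 m[M→φ0] = [6, 6, 4, 5]
r4 m[M→φ3] = [6999, 5305, 6759, 8781]
r4 m[B→φ0] = [4215, 5104, 1309, 5523]
r4 m[B→φ1] = [19951, 10032, 14637, 35768]
r4 m[B→φ2] = [1065, 1653, 1353, 2856]
r4 m[D→φ2] = [28, 4, 5, 8]
r4 m[D→φ4] = [22784, 7154, 34875, 64152]
r4 m[D→φ5] = [39872, 28616, 6975, 8019]
r4 m[S→φ1] = [1, 1, 1, 1]
r5 m[φ0→M] = [76619, 55836, 65782, 88894]
r5 m[φ0→B] = [71, 57, 123, 136]
r5 m[φ1→B] = [15, 29, 11, 21]
r5 m[φ1→S] = [200320, 496013, 583847, 222148]
r5 m[φ2→B] = [281, 176, 119, 263]
r5 m[φ2→D] = [29838, 36561, 35436, 42930]
r5 m[φ3→M] = [6, 6, 4, 5]
r5 m[φ4→D] = [7, 4, 1, 1]
r5 m[φ5→D] = [4, 1, 5, 8]
r5 m[M→φ0] = [6, 6, 4, 5]
r5 m[M→φ3] = [6999, 5305, 6759, 8781]
r5 m[B→φ0] = [4215, 5104, 1309, 5523]
r5 m[B→φ1] = [19951, 10032, 14637, 35768]
r5 m[B→φ2] = [1065, 1653, 1353, 2856]
r5 m[D→φ2] = [28, 4, 5, 8]
r5 m[D→φ4] = [22784, 7154, 34875, 64152]
r5 m[D→φ5] = [39872, 28616, 6975, 8019]
r5 m[S→φ1] = [1, 1, 1, 1]
r6 m[φ0→M] = [76619, 55836, 65782, 88894]
r6 m[φ0→B] = [71, 57, 123, 136]
r6 m[φ1→B] = [15, 29, 11, 21]
r6 m[φ1→S] = [200320, 496013, 583847, 222148]
r6 m[φ2→B] = [281, 176, 119, 263]
r6 m[φ2→D] = [29838, 36561, 35436, 42930]
r6 m[φ3→M] = [6, 6, 4, 5]
r6 m[φ4→D] = [7, 4, 1, 1]
r6 m[φ5→D] = [4, 1, 5, 8]
r6 m[M→φ0] = [6, 6, 4, 5]
r6 m[M→φ3] = [76619, 55836, 65782, 88894]
r6 m[B→φ0] = [4215, 5104, 1309, 5523]
r6 m[B→φ1] = [19951, 10032, 14637, 35768]
r6 m[B→φ2] = [1065, 1653, 1353, 2856]
r6 m[D→φ2] = [28, 4, 5, 8]
r6 m[D→φ4] = [119352, 36561, 177180, 343440]
r6 m[D→φ5] = [208866, 146244, 35436, 42930]
r6 m[S→φ1] = [1, 1, 1, 1]
r7 m[φ0→M] = [76619, 55836, 65782, 88894]
r7 m[φ0→B] = [71, 57, 123, 136]
r7 m[φ1→B] = [15, 29, 11, 21]
r7 m[φ1→S] = [200320, 496013, 583847, 222148]
r7 m[φ2→B] = [281, 176, 119, 263]
r7 m[φ2→D] = [29838, 36561, 35436, 42930]
r7 m[φ3→M] = [6, 6, 4, 5]
r7 m[φ4→D] = [7, 4, 1, 1]
r7 m[φ5→D] = [4, 1, 5, 8]
r7 m[M→φ0] = [6, 6, 4, 5]
r7 m[M→φ3] = [76619, 55836, 65782, 88894]
r7 m[B→φ0] = [4215, 5104, 1309, 5523]
r7 m[B→φ1] = [19951, 10032, 14637, 35768]
r7 m[B→φ2] = [1065, 1653, 1353, 2856]
r7 m[D→φ2] = [28, 4, 5, 8]
r7 m[D→φ4] = [119352, 36561, 177180, 343440]
r7 m[D→φ5] = [208866, 146244, 35436, 42930]
r7 m[S→φ1] = [1, 1, 1, 1]
fixed point reached at round 7
b[B] = ⊗ incoming = [299265, 290928, 161007, 751128]

b[B] = [299265, 290928, 161007, 751128]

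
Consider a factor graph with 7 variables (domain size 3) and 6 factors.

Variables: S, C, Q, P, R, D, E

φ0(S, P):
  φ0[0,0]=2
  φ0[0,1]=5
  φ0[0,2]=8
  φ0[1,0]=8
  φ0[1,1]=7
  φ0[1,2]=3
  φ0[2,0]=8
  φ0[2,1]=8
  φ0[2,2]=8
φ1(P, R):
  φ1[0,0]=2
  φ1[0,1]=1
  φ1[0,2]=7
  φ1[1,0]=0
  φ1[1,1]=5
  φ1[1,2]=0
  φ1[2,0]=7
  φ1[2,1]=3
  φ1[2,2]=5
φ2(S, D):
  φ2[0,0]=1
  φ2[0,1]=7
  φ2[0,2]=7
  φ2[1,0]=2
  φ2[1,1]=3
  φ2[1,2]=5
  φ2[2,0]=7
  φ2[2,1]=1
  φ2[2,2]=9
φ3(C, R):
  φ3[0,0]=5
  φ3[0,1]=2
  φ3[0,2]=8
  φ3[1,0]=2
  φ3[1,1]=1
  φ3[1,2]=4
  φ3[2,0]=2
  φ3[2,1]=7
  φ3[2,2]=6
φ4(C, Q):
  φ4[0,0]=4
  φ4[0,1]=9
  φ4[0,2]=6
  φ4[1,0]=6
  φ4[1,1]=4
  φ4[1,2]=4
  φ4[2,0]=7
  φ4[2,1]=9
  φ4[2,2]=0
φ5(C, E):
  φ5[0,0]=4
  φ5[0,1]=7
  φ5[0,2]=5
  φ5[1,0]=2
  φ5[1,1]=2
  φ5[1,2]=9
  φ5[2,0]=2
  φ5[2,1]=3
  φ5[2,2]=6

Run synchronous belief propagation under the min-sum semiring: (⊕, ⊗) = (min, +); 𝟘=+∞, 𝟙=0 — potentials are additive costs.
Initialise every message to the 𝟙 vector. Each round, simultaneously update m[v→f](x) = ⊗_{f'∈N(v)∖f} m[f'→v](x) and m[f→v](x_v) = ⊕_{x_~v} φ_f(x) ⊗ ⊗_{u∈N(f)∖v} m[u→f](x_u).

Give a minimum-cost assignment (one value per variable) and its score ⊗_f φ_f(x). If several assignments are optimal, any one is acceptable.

init: all messages = 𝟙 over 3 values
r1 m[φ0→S] = [2, 3, 8]
r1 m[φ0→P] = [2, 5, 3]
r1 m[φ1→P] = [1, 0, 3]
r1 m[φ1→R] = [0, 1, 0]
r1 m[φ2→S] = [1, 2, 1]
r1 m[φ2→D] = [1, 1, 5]
r1 m[φ3→C] = [2, 1, 2]
r1 m[φ3→R] = [2, 1, 4]
r1 m[φ4→C] = [4, 4, 0]
r1 m[φ4→Q] = [4, 4, 0]
r1 m[φ5→C] = [4, 2, 2]
r1 m[φ5→E] = [2, 2, 5]
r1 m[S→φ0] = [0, 0, 0]
r1 m[S→φ2] = [0, 0, 0]
r1 m[C→φ3] = [0, 0, 0]
r1 m[C→φ4] = [0, 0, 0]
r1 m[C→φ5] = [0, 0, 0]
r1 m[Q→φ4] = [0, 0, 0]
r1 m[P→φ0] = [0, 0, 0]
r1 m[P→φ1] = [0, 0, 0]
r1 m[R→φ1] = [0, 0, 0]
r1 m[R→φ3] = [0, 0, 0]
r1 m[D→φ2] = [0, 0, 0]
r1 m[E→φ5] = [0, 0, 0]
r2 m[φ0→S] = [2, 3, 8]
r2 m[φ0→P] = [2, 5, 3]
r2 m[φ1→P] = [1, 0, 3]
r2 m[φ1→R] = [0, 1, 0]
r2 m[φ2→S] = [1, 2, 1]
r2 m[φ2→D] = [1, 1, 5]
r2 m[φ3→C] = [2, 1, 2]
r2 m[φ3→R] = [2, 1, 4]
r2 m[φ4→C] = [4, 4, 0]
r2 m[φ4→Q] = [4, 4, 0]
r2 m[φ5→C] = [4, 2, 2]
r2 m[φ5→E] = [2, 2, 5]
r2 m[S→φ0] = [1, 2, 1]
r2 m[S→φ2] = [2, 3, 8]
r2 m[C→φ3] = [8, 6, 2]
r2 m[C→φ4] = [6, 3, 4]
r2 m[C→φ5] = [6, 5, 2]
r2 m[Q→φ4] = [0, 0, 0]
r2 m[P→φ0] = [1, 0, 3]
r2 m[P→φ1] = [2, 5, 3]
r2 m[R→φ1] = [2, 1, 4]
r2 m[R→φ3] = [0, 1, 0]
r2 m[D→φ2] = [0, 0, 0]
r2 m[E→φ5] = [0, 0, 0]
r3 m[φ0→S] = [3, 6, 8]
r3 m[φ0→P] = [3, 6, 5]
r3 m[φ1→P] = [2, 2, 4]
r3 m[φ1→R] = [4, 3, 5]
r3 m[φ2→S] = [1, 2, 1]
r3 m[φ2→D] = [3, 6, 8]
r3 m[φ3→C] = [3, 2, 2]
r3 m[φ3→R] = [4, 7, 8]
r3 m[φ4→C] = [4, 4, 0]
r3 m[φ4→Q] = [9, 7, 4]
r3 m[φ5→C] = [4, 2, 2]
r3 m[φ5→E] = [4, 5, 8]
r3 m[S→φ0] = [1, 2, 1]
r3 m[S→φ2] = [2, 3, 8]
r3 m[C→φ3] = [8, 6, 2]
r3 m[C→φ4] = [6, 3, 4]
r3 m[C→φ5] = [6, 5, 2]
r3 m[Q→φ4] = [0, 0, 0]
r3 m[P→φ0] = [1, 0, 3]
r3 m[P→φ1] = [2, 5, 3]
r3 m[R→φ1] = [2, 1, 4]
r3 m[R→φ3] = [0, 1, 0]
r3 m[D→φ2] = [0, 0, 0]
r3 m[E→φ5] = [0, 0, 0]
r4 m[φ0→S] = [3, 6, 8]
r4 m[φ0→P] = [3, 6, 5]
r4 m[φ1→P] = [2, 2, 4]
r4 m[φ1→R] = [4, 3, 5]
r4 m[φ2→S] = [1, 2, 1]
r4 m[φ2→D] = [3, 6, 8]
r4 m[φ3→C] = [3, 2, 2]
r4 m[φ3→R] = [4, 7, 8]
r4 m[φ4→C] = [4, 4, 0]
r4 m[φ4→Q] = [9, 7, 4]
r4 m[φ5→C] = [4, 2, 2]
r4 m[φ5→E] = [4, 5, 8]
r4 m[S→φ0] = [1, 2, 1]
r4 m[S→φ2] = [3, 6, 8]
r4 m[C→φ3] = [8, 6, 2]
r4 m[C→φ4] = [7, 4, 4]
r4 m[C→φ5] = [7, 6, 2]
r4 m[Q→φ4] = [0, 0, 0]
r4 m[P→φ0] = [2, 2, 4]
r4 m[P→φ1] = [3, 6, 5]
r4 m[R→φ1] = [4, 7, 8]
r4 m[R→φ3] = [4, 3, 5]
r4 m[D→φ2] = [0, 0, 0]
r4 m[E→φ5] = [0, 0, 0]
r5 m[φ0→S] = [4, 7, 10]
r5 m[φ0→P] = [3, 6, 5]
r5 m[φ1→P] = [6, 4, 10]
r5 m[φ1→R] = [5, 4, 6]
r5 m[φ2→S] = [1, 2, 1]
r5 m[φ2→D] = [4, 9, 10]
r5 m[φ3→C] = [5, 4, 6]
r5 m[φ3→R] = [4, 7, 8]
r5 m[φ4→C] = [4, 4, 0]
r5 m[φ4→Q] = [10, 8, 4]
r5 m[φ5→C] = [4, 2, 2]
r5 m[φ5→E] = [4, 5, 8]
r5 m[S→φ0] = [1, 2, 1]
r5 m[S→φ2] = [3, 6, 8]
r5 m[C→φ3] = [8, 6, 2]
r5 m[C→φ4] = [7, 4, 4]
r5 m[C→φ5] = [7, 6, 2]
r5 m[Q→φ4] = [0, 0, 0]
r5 m[P→φ0] = [2, 2, 4]
r5 m[P→φ1] = [3, 6, 5]
r5 m[R→φ1] = [4, 7, 8]
r5 m[R→φ3] = [4, 3, 5]
r5 m[D→φ2] = [0, 0, 0]
r5 m[E→φ5] = [0, 0, 0]
r6 m[φ0→S] = [4, 7, 10]
r6 m[φ0→P] = [3, 6, 5]
r6 m[φ1→P] = [6, 4, 10]
r6 m[φ1→R] = [5, 4, 6]
r6 m[φ2→S] = [1, 2, 1]
r6 m[φ2→D] = [4, 9, 10]
r6 m[φ3→C] = [5, 4, 6]
r6 m[φ3→R] = [4, 7, 8]
r6 m[φ4→C] = [4, 4, 0]
r6 m[φ4→Q] = [10, 8, 4]
r6 m[φ5→C] = [4, 2, 2]
r6 m[φ5→E] = [4, 5, 8]
r6 m[S→φ0] = [1, 2, 1]
r6 m[S→φ2] = [4, 7, 10]
r6 m[C→φ3] = [8, 6, 2]
r6 m[C→φ4] = [9, 6, 8]
r6 m[C→φ5] = [9, 8, 6]
r6 m[Q→φ4] = [0, 0, 0]
r6 m[P→φ0] = [6, 4, 10]
r6 m[P→φ1] = [3, 6, 5]
r6 m[R→φ1] = [4, 7, 8]
r6 m[R→φ3] = [5, 4, 6]
r6 m[D→φ2] = [0, 0, 0]
r6 m[E→φ5] = [0, 0, 0]
r7 m[φ0→S] = [8, 11, 12]
r7 m[φ0→P] = [3, 6, 5]
r7 m[φ1→P] = [6, 4, 10]
r7 m[φ1→R] = [5, 4, 6]
r7 m[φ2→S] = [1, 2, 1]
r7 m[φ2→D] = [5, 10, 11]
r7 m[φ3→C] = [6, 5, 7]
r7 m[φ3→R] = [4, 7, 8]
r7 m[φ4→C] = [4, 4, 0]
r7 m[φ4→Q] = [12, 10, 8]
r7 m[φ5→C] = [4, 2, 2]
r7 m[φ5→E] = [8, 9, 12]
r7 m[S→φ0] = [1, 2, 1]
r7 m[S→φ2] = [4, 7, 10]
r7 m[C→φ3] = [8, 6, 2]
r7 m[C→φ4] = [9, 6, 8]
r7 m[C→φ5] = [9, 8, 6]
r7 m[Q→φ4] = [0, 0, 0]
r7 m[P→φ0] = [6, 4, 10]
r7 m[P→φ1] = [3, 6, 5]
r7 m[R→φ1] = [4, 7, 8]
r7 m[R→φ3] = [5, 4, 6]
r7 m[D→φ2] = [0, 0, 0]
r7 m[E→φ5] = [0, 0, 0]
r8 m[φ0→S] = [8, 11, 12]
r8 m[φ0→P] = [3, 6, 5]
r8 m[φ1→P] = [6, 4, 10]
r8 m[φ1→R] = [5, 4, 6]
r8 m[φ2→S] = [1, 2, 1]
r8 m[φ2→D] = [5, 10, 11]
r8 m[φ3→C] = [6, 5, 7]
r8 m[φ3→R] = [4, 7, 8]
r8 m[φ4→C] = [4, 4, 0]
r8 m[φ4→Q] = [12, 10, 8]
r8 m[φ5→C] = [4, 2, 2]
r8 m[φ5→E] = [8, 9, 12]
r8 m[S→φ0] = [1, 2, 1]
r8 m[S→φ2] = [8, 11, 12]
r8 m[C→φ3] = [8, 6, 2]
r8 m[C→φ4] = [10, 7, 9]
r8 m[C→φ5] = [10, 9, 7]
r8 m[Q→φ4] = [0, 0, 0]
r8 m[P→φ0] = [6, 4, 10]
r8 m[P→φ1] = [3, 6, 5]
r8 m[R→φ1] = [4, 7, 8]
r8 m[R→φ3] = [5, 4, 6]
r8 m[D→φ2] = [0, 0, 0]
r8 m[E→φ5] = [0, 0, 0]
r9 m[φ0→S] = [8, 11, 12]
r9 m[φ0→P] = [3, 6, 5]
r9 m[φ1→P] = [6, 4, 10]
r9 m[φ1→R] = [5, 4, 6]
r9 m[φ2→S] = [1, 2, 1]
r9 m[φ2→D] = [9, 13, 15]
r9 m[φ3→C] = [6, 5, 7]
r9 m[φ3→R] = [4, 7, 8]
r9 m[φ4→C] = [4, 4, 0]
r9 m[φ4→Q] = [13, 11, 9]
r9 m[φ5→C] = [4, 2, 2]
r9 m[φ5→E] = [9, 10, 13]
r9 m[S→φ0] = [1, 2, 1]
r9 m[S→φ2] = [8, 11, 12]
r9 m[C→φ3] = [8, 6, 2]
r9 m[C→φ4] = [10, 7, 9]
r9 m[C→φ5] = [10, 9, 7]
r9 m[Q→φ4] = [0, 0, 0]
r9 m[P→φ0] = [6, 4, 10]
r9 m[P→φ1] = [3, 6, 5]
r9 m[R→φ1] = [4, 7, 8]
r9 m[R→φ3] = [5, 4, 6]
r9 m[D→φ2] = [0, 0, 0]
r9 m[E→φ5] = [0, 0, 0]
r10 m[φ0→S] = [8, 11, 12]
r10 m[φ0→P] = [3, 6, 5]
r10 m[φ1→P] = [6, 4, 10]
r10 m[φ1→R] = [5, 4, 6]
r10 m[φ2→S] = [1, 2, 1]
r10 m[φ2→D] = [9, 13, 15]
r10 m[φ3→C] = [6, 5, 7]
r10 m[φ3→R] = [4, 7, 8]
r10 m[φ4→C] = [4, 4, 0]
r10 m[φ4→Q] = [13, 11, 9]
r10 m[φ5→C] = [4, 2, 2]
r10 m[φ5→E] = [9, 10, 13]
r10 m[S→φ0] = [1, 2, 1]
r10 m[S→φ2] = [8, 11, 12]
r10 m[C→φ3] = [8, 6, 2]
r10 m[C→φ4] = [10, 7, 9]
r10 m[C→φ5] = [10, 9, 7]
r10 m[Q→φ4] = [0, 0, 0]
r10 m[P→φ0] = [6, 4, 10]
r10 m[P→φ1] = [3, 6, 5]
r10 m[R→φ1] = [4, 7, 8]
r10 m[R→φ3] = [5, 4, 6]
r10 m[D→φ2] = [0, 0, 0]
r10 m[E→φ5] = [0, 0, 0]
fixed point reached at round 10
traceback from S: (S=0, C=2, Q=2, P=0, R=0, D=0, E=0), score=9

assignment: (S=0, C=2, Q=2, P=0, R=0, D=0, E=0); score = 9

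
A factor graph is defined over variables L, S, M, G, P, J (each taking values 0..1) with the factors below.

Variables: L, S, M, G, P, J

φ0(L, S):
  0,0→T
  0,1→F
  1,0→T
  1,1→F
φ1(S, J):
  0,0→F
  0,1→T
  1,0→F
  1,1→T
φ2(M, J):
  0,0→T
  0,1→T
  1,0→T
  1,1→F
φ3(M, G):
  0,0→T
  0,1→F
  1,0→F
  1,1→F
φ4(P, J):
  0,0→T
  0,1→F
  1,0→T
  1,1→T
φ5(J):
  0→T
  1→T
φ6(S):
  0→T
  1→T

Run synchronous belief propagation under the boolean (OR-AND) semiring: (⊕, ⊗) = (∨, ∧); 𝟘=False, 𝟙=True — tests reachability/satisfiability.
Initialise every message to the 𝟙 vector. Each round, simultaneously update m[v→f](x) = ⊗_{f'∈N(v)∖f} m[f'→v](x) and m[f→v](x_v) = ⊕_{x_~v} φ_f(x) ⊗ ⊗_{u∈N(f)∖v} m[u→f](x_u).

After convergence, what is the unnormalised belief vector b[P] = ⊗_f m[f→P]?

b[P] = [F, T]

init: all messages = 𝟙 over 2 values
r1 m[φ0→L] = [T, T]
r1 m[φ0→S] = [T, F]
r1 m[φ1→S] = [T, T]
r1 m[φ1→J] = [F, T]
r1 m[φ2→M] = [T, T]
r1 m[φ2→J] = [T, T]
r1 m[φ3→M] = [T, F]
r1 m[φ3→G] = [T, F]
r1 m[φ4→P] = [T, T]
r1 m[φ4→J] = [T, T]
r1 m[φ5→J] = [T, T]
r1 m[φ6→S] = [T, T]
r1 m[L→φ0] = [T, T]
r1 m[S→φ0] = [T, T]
r1 m[S→φ1] = [T, T]
r1 m[S→φ6] = [T, T]
r1 m[M→φ2] = [T, T]
r1 m[M→φ3] = [T, T]
r1 m[G→φ3] = [T, T]
r1 m[P→φ4] = [T, T]
r1 m[J→φ1] = [T, T]
r1 m[J→φ2] = [T, T]
r1 m[J→φ4] = [T, T]
r1 m[J→φ5] = [T, T]
r2 m[φ0→L] = [T, T]
r2 m[φ0→S] = [T, F]
r2 m[φ1→S] = [T, T]
r2 m[φ1→J] = [F, T]
r2 m[φ2→M] = [T, T]
r2 m[φ2→J] = [T, T]
r2 m[φ3→M] = [T, F]
r2 m[φ3→G] = [T, F]
r2 m[φ4→P] = [T, T]
r2 m[φ4→J] = [T, T]
r2 m[φ5→J] = [T, T]
r2 m[φ6→S] = [T, T]
r2 m[L→φ0] = [T, T]
r2 m[S→φ0] = [T, T]
r2 m[S→φ1] = [T, F]
r2 m[S→φ6] = [T, F]
r2 m[M→φ2] = [T, F]
r2 m[M→φ3] = [T, T]
r2 m[G→φ3] = [T, T]
r2 m[P→φ4] = [T, T]
r2 m[J→φ1] = [T, T]
r2 m[J→φ2] = [F, T]
r2 m[J→φ4] = [F, T]
r2 m[J→φ5] = [F, T]
r3 m[φ0→L] = [T, T]
r3 m[φ0→S] = [T, F]
r3 m[φ1→S] = [T, T]
r3 m[φ1→J] = [F, T]
r3 m[φ2→M] = [T, F]
r3 m[φ2→J] = [T, T]
r3 m[φ3→M] = [T, F]
r3 m[φ3→G] = [T, F]
r3 m[φ4→P] = [F, T]
r3 m[φ4→J] = [T, T]
r3 m[φ5→J] = [T, T]
r3 m[φ6→S] = [T, T]
r3 m[L→φ0] = [T, T]
r3 m[S→φ0] = [T, T]
r3 m[S→φ1] = [T, F]
r3 m[S→φ6] = [T, F]
r3 m[M→φ2] = [T, F]
r3 m[M→φ3] = [T, T]
r3 m[G→φ3] = [T, T]
r3 m[P→φ4] = [T, T]
r3 m[J→φ1] = [T, T]
r3 m[J→φ2] = [F, T]
r3 m[J→φ4] = [F, T]
r3 m[J→φ5] = [F, T]
r4 m[φ0→L] = [T, T]
r4 m[φ0→S] = [T, F]
r4 m[φ1→S] = [T, T]
r4 m[φ1→J] = [F, T]
r4 m[φ2→M] = [T, F]
r4 m[φ2→J] = [T, T]
r4 m[φ3→M] = [T, F]
r4 m[φ3→G] = [T, F]
r4 m[φ4→P] = [F, T]
r4 m[φ4→J] = [T, T]
r4 m[φ5→J] = [T, T]
r4 m[φ6→S] = [T, T]
r4 m[L→φ0] = [T, T]
r4 m[S→φ0] = [T, T]
r4 m[S→φ1] = [T, F]
r4 m[S→φ6] = [T, F]
r4 m[M→φ2] = [T, F]
r4 m[M→φ3] = [T, F]
r4 m[G→φ3] = [T, T]
r4 m[P→φ4] = [T, T]
r4 m[J→φ1] = [T, T]
r4 m[J→φ2] = [F, T]
r4 m[J→φ4] = [F, T]
r4 m[J→φ5] = [F, T]
r5 m[φ0→L] = [T, T]
r5 m[φ0→S] = [T, F]
r5 m[φ1→S] = [T, T]
r5 m[φ1→J] = [F, T]
r5 m[φ2→M] = [T, F]
r5 m[φ2→J] = [T, T]
r5 m[φ3→M] = [T, F]
r5 m[φ3→G] = [T, F]
r5 m[φ4→P] = [F, T]
r5 m[φ4→J] = [T, T]
r5 m[φ5→J] = [T, T]
r5 m[φ6→S] = [T, T]
r5 m[L→φ0] = [T, T]
r5 m[S→φ0] = [T, T]
r5 m[S→φ1] = [T, F]
r5 m[S→φ6] = [T, F]
r5 m[M→φ2] = [T, F]
r5 m[M→φ3] = [T, F]
r5 m[G→φ3] = [T, T]
r5 m[P→φ4] = [T, T]
r5 m[J→φ1] = [T, T]
r5 m[J→φ2] = [F, T]
r5 m[J→φ4] = [F, T]
r5 m[J→φ5] = [F, T]
fixed point reached at round 5
b[P] = ⊗ incoming = [F, T]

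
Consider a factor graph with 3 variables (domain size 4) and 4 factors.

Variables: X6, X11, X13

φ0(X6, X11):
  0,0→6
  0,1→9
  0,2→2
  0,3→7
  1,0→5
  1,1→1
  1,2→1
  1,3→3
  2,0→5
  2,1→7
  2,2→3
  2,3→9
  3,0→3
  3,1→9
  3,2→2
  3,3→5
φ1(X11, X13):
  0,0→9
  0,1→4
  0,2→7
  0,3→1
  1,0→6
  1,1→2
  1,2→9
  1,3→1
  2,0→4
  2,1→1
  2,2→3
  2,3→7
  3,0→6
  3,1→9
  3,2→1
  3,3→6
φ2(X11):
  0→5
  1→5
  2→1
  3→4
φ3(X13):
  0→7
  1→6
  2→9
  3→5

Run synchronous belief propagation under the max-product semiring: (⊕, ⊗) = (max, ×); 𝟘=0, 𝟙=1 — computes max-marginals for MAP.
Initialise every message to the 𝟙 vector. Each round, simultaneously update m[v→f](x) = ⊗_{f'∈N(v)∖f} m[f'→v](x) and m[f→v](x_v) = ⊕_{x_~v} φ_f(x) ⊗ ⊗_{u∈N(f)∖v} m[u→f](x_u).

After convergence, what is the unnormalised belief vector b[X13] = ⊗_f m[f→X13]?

b[X13] = [1890, 1944, 3645, 1080]

init: all messages = 𝟙 over 4 values
r1 m[φ0→X6] = [9, 5, 9, 9]
r1 m[φ0→X11] = [6, 9, 3, 9]
r1 m[φ1→X11] = [9, 9, 7, 9]
r1 m[φ1→X13] = [9, 9, 9, 7]
r1 m[φ2→X11] = [5, 5, 1, 4]
r1 m[φ3→X13] = [7, 6, 9, 5]
r1 m[X6→φ0] = [1, 1, 1, 1]
r1 m[X11→φ0] = [1, 1, 1, 1]
r1 m[X11→φ1] = [1, 1, 1, 1]
r1 m[X11→φ2] = [1, 1, 1, 1]
r1 m[X13→φ1] = [1, 1, 1, 1]
r1 m[X13→φ3] = [1, 1, 1, 1]
r2 m[φ0→X6] = [9, 5, 9, 9]
r2 m[φ0→X11] = [6, 9, 3, 9]
r2 m[φ1→X11] = [9, 9, 7, 9]
r2 m[φ1→X13] = [9, 9, 9, 7]
r2 m[φ2→X11] = [5, 5, 1, 4]
r2 m[φ3→X13] = [7, 6, 9, 5]
r2 m[X6→φ0] = [1, 1, 1, 1]
r2 m[X11→φ0] = [45, 45, 7, 36]
r2 m[X11→φ1] = [30, 45, 3, 36]
r2 m[X11→φ2] = [54, 81, 21, 81]
r2 m[X13→φ1] = [7, 6, 9, 5]
r2 m[X13→φ3] = [9, 9, 9, 7]
r3 m[φ0→X6] = [405, 225, 324, 405]
r3 m[φ0→X11] = [6, 9, 3, 9]
r3 m[φ1→X11] = [63, 81, 35, 54]
r3 m[φ1→X13] = [270, 324, 405, 216]
r3 m[φ2→X11] = [5, 5, 1, 4]
r3 m[φ3→X13] = [7, 6, 9, 5]
r3 m[X6→φ0] = [1, 1, 1, 1]
r3 m[X11→φ0] = [45, 45, 7, 36]
r3 m[X11→φ1] = [30, 45, 3, 36]
r3 m[X11→φ2] = [54, 81, 21, 81]
r3 m[X13→φ1] = [7, 6, 9, 5]
r3 m[X13→φ3] = [9, 9, 9, 7]
r4 m[φ0→X6] = [405, 225, 324, 405]
r4 m[φ0→X11] = [6, 9, 3, 9]
r4 m[φ1→X11] = [63, 81, 35, 54]
r4 m[φ1→X13] = [270, 324, 405, 216]
r4 m[φ2→X11] = [5, 5, 1, 4]
r4 m[φ3→X13] = [7, 6, 9, 5]
r4 m[X6→φ0] = [1, 1, 1, 1]
r4 m[X11→φ0] = [315, 405, 35, 216]
r4 m[X11→φ1] = [30, 45, 3, 36]
r4 m[X11→φ2] = [378, 729, 105, 486]
r4 m[X13→φ1] = [7, 6, 9, 5]
r4 m[X13→φ3] = [270, 324, 405, 216]
r5 m[φ0→X6] = [3645, 1575, 2835, 3645]
r5 m[φ0→X11] = [6, 9, 3, 9]
r5 m[φ1→X11] = [63, 81, 35, 54]
r5 m[φ1→X13] = [270, 324, 405, 216]
r5 m[φ2→X11] = [5, 5, 1, 4]
r5 m[φ3→X13] = [7, 6, 9, 5]
r5 m[X6→φ0] = [1, 1, 1, 1]
r5 m[X11→φ0] = [315, 405, 35, 216]
r5 m[X11→φ1] = [30, 45, 3, 36]
r5 m[X11→φ2] = [378, 729, 105, 486]
r5 m[X13→φ1] = [7, 6, 9, 5]
r5 m[X13→φ3] = [270, 324, 405, 216]
r6 m[φ0→X6] = [3645, 1575, 2835, 3645]
r6 m[φ0→X11] = [6, 9, 3, 9]
r6 m[φ1→X11] = [63, 81, 35, 54]
r6 m[φ1→X13] = [270, 324, 405, 216]
r6 m[φ2→X11] = [5, 5, 1, 4]
r6 m[φ3→X13] = [7, 6, 9, 5]
r6 m[X6→φ0] = [1, 1, 1, 1]
r6 m[X11→φ0] = [315, 405, 35, 216]
r6 m[X11→φ1] = [30, 45, 3, 36]
r6 m[X11→φ2] = [378, 729, 105, 486]
r6 m[X13→φ1] = [7, 6, 9, 5]
r6 m[X13→φ3] = [270, 324, 405, 216]
fixed point reached at round 6
b[X13] = ⊗ incoming = [1890, 1944, 3645, 1080]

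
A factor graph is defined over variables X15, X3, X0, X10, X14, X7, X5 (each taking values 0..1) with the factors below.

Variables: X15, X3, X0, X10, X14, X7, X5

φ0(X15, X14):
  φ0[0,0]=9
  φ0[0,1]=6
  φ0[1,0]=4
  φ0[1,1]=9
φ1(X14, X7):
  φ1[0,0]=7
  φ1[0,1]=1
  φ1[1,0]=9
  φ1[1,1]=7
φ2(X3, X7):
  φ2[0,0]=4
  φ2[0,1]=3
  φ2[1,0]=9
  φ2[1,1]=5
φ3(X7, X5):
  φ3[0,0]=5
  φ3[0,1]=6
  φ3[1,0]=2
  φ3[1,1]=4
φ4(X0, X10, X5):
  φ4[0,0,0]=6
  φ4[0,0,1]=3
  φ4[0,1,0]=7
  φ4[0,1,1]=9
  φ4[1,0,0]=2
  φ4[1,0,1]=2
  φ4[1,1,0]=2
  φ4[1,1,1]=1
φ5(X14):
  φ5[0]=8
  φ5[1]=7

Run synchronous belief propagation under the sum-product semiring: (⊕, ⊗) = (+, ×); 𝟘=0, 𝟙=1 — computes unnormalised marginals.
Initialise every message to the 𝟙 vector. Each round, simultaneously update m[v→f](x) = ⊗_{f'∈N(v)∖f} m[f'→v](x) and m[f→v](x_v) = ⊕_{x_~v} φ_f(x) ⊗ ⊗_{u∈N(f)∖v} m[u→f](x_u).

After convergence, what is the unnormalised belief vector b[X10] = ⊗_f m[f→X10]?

b[X10] = [1764062, 2672941]

init: all messages = 𝟙 over 2 values
r1 m[φ0→X15] = [15, 13]
r1 m[φ0→X14] = [13, 15]
r1 m[φ1→X14] = [8, 16]
r1 m[φ1→X7] = [16, 8]
r1 m[φ2→X3] = [7, 14]
r1 m[φ2→X7] = [13, 8]
r1 m[φ3→X7] = [11, 6]
r1 m[φ3→X5] = [7, 10]
r1 m[φ4→X0] = [25, 7]
r1 m[φ4→X10] = [13, 19]
r1 m[φ4→X5] = [17, 15]
r1 m[φ5→X14] = [8, 7]
r1 m[X15→φ0] = [1, 1]
r1 m[X3→φ2] = [1, 1]
r1 m[X0→φ4] = [1, 1]
r1 m[X10→φ4] = [1, 1]
r1 m[X14→φ0] = [1, 1]
r1 m[X14→φ1] = [1, 1]
r1 m[X14→φ5] = [1, 1]
r1 m[X7→φ1] = [1, 1]
r1 m[X7→φ2] = [1, 1]
r1 m[X7→φ3] = [1, 1]
r1 m[X5→φ3] = [1, 1]
r1 m[X5→φ4] = [1, 1]
r2 m[φ0→X15] = [15, 13]
r2 m[φ0→X14] = [13, 15]
r2 m[φ1→X14] = [8, 16]
r2 m[φ1→X7] = [16, 8]
r2 m[φ2→X3] = [7, 14]
r2 m[φ2→X7] = [13, 8]
r2 m[φ3→X7] = [11, 6]
r2 m[φ3→X5] = [7, 10]
r2 m[φ4→X0] = [25, 7]
r2 m[φ4→X10] = [13, 19]
r2 m[φ4→X5] = [17, 15]
r2 m[φ5→X14] = [8, 7]
r2 m[X15→φ0] = [1, 1]
r2 m[X3→φ2] = [1, 1]
r2 m[X0→φ4] = [1, 1]
r2 m[X10→φ4] = [1, 1]
r2 m[X14→φ0] = [64, 112]
r2 m[X14→φ1] = [104, 105]
r2 m[X14→φ5] = [104, 240]
r2 m[X7→φ1] = [143, 48]
r2 m[X7→φ2] = [176, 48]
r2 m[X7→φ3] = [208, 64]
r2 m[X5→φ3] = [17, 15]
r2 m[X5→φ4] = [7, 10]
r3 m[φ0→X15] = [1248, 1264]
r3 m[φ0→X14] = [13, 15]
r3 m[φ1→X14] = [1049, 1623]
r3 m[φ1→X7] = [1673, 839]
r3 m[φ2→X3] = [848, 1824]
r3 m[φ2→X7] = [13, 8]
r3 m[φ3→X7] = [175, 94]
r3 m[φ3→X5] = [1168, 1504]
r3 m[φ4→X0] = [211, 58]
r3 m[φ4→X10] = [106, 163]
r3 m[φ4→X5] = [17, 15]
r3 m[φ5→X14] = [8, 7]
r3 m[X15→φ0] = [1, 1]
r3 m[X3→φ2] = [1, 1]
r3 m[X0→φ4] = [1, 1]
r3 m[X10→φ4] = [1, 1]
r3 m[X14→φ0] = [64, 112]
r3 m[X14→φ1] = [104, 105]
r3 m[X14→φ5] = [104, 240]
r3 m[X7→φ1] = [143, 48]
r3 m[X7→φ2] = [176, 48]
r3 m[X7→φ3] = [208, 64]
r3 m[X5→φ3] = [17, 15]
r3 m[X5→φ4] = [7, 10]
r4 m[φ0→X15] = [1248, 1264]
r4 m[φ0→X14] = [13, 15]
r4 m[φ1→X14] = [1049, 1623]
r4 m[φ1→X7] = [1673, 839]
r4 m[φ2→X3] = [848, 1824]
r4 m[φ2→X7] = [13, 8]
r4 m[φ3→X7] = [175, 94]
r4 m[φ3→X5] = [1168, 1504]
r4 m[φ4→X0] = [211, 58]
r4 m[φ4→X10] = [106, 163]
r4 m[φ4→X5] = [17, 15]
r4 m[φ5→X14] = [8, 7]
r4 m[X15→φ0] = [1, 1]
r4 m[X3→φ2] = [1, 1]
r4 m[X0→φ4] = [1, 1]
r4 m[X10→φ4] = [1, 1]
r4 m[X14→φ0] = [8392, 11361]
r4 m[X14→φ1] = [104, 105]
r4 m[X14→φ5] = [13637, 24345]
r4 m[X7→φ1] = [2275, 752]
r4 m[X7→φ2] = [292775, 78866]
r4 m[X7→φ3] = [21749, 6712]
r4 m[X5→φ3] = [17, 15]
r4 m[X5→φ4] = [1168, 1504]
r5 m[φ0→X15] = [143694, 135817]
r5 m[φ0→X14] = [13, 15]
r5 m[φ1→X14] = [16677, 25739]
r5 m[φ1→X7] = [1673, 839]
r5 m[φ2→X3] = [1407698, 3029305]
r5 m[φ2→X7] = [13, 8]
r5 m[φ3→X7] = [175, 94]
r5 m[φ3→X5] = [122169, 157342]
r5 m[φ4→X0] = [33232, 9184]
r5 m[φ4→X10] = [16864, 25552]
r5 m[φ4→X5] = [17, 15]
r5 m[φ5→X14] = [8, 7]
r5 m[X15→φ0] = [1, 1]
r5 m[X3→φ2] = [1, 1]
r5 m[X0→φ4] = [1, 1]
r5 m[X10→φ4] = [1, 1]
r5 m[X14→φ0] = [8392, 11361]
r5 m[X14→φ1] = [104, 105]
r5 m[X14→φ5] = [13637, 24345]
r5 m[X7→φ1] = [2275, 752]
r5 m[X7→φ2] = [292775, 78866]
r5 m[X7→φ3] = [21749, 6712]
r5 m[X5→φ3] = [17, 15]
r5 m[X5→φ4] = [1168, 1504]
r6 m[φ0→X15] = [143694, 135817]
r6 m[φ0→X14] = [13, 15]
r6 m[φ1→X14] = [16677, 25739]
r6 m[φ1→X7] = [1673, 839]
r6 m[φ2→X3] = [1407698, 3029305]
r6 m[φ2→X7] = [13, 8]
r6 m[φ3→X7] = [175, 94]
r6 m[φ3→X5] = [122169, 157342]
r6 m[φ4→X0] = [33232, 9184]
r6 m[φ4→X10] = [16864, 25552]
r6 m[φ4→X5] = [17, 15]
r6 m[φ5→X14] = [8, 7]
r6 m[X15→φ0] = [1, 1]
r6 m[X3→φ2] = [1, 1]
r6 m[X0→φ4] = [1, 1]
r6 m[X10→φ4] = [1, 1]
r6 m[X14→φ0] = [133416, 180173]
r6 m[X14→φ1] = [104, 105]
r6 m[X14→φ5] = [216801, 386085]
r6 m[X7→φ1] = [2275, 752]
r6 m[X7→φ2] = [292775, 78866]
r6 m[X7→φ3] = [21749, 6712]
r6 m[X5→φ3] = [17, 15]
r6 m[X5→φ4] = [122169, 157342]
r7 m[φ0→X15] = [2281782, 2155221]
r7 m[φ0→X14] = [13, 15]
r7 m[φ1→X14] = [16677, 25739]
r7 m[φ1→X7] = [1673, 839]
r7 m[φ2→X3] = [1407698, 3029305]
r7 m[φ2→X7] = [13, 8]
r7 m[φ3→X7] = [175, 94]
r7 m[φ3→X5] = [122169, 157342]
r7 m[φ4→X0] = [3476301, 960702]
r7 m[φ4→X10] = [1764062, 2672941]
r7 m[φ4→X5] = [17, 15]
r7 m[φ5→X14] = [8, 7]
r7 m[X15→φ0] = [1, 1]
r7 m[X3→φ2] = [1, 1]
r7 m[X0→φ4] = [1, 1]
r7 m[X10→φ4] = [1, 1]
r7 m[X14→φ0] = [133416, 180173]
r7 m[X14→φ1] = [104, 105]
r7 m[X14→φ5] = [216801, 386085]
r7 m[X7→φ1] = [2275, 752]
r7 m[X7→φ2] = [292775, 78866]
r7 m[X7→φ3] = [21749, 6712]
r7 m[X5→φ3] = [17, 15]
r7 m[X5→φ4] = [122169, 157342]
r8 m[φ0→X15] = [2281782, 2155221]
r8 m[φ0→X14] = [13, 15]
r8 m[φ1→X14] = [16677, 25739]
r8 m[φ1→X7] = [1673, 839]
r8 m[φ2→X3] = [1407698, 3029305]
r8 m[φ2→X7] = [13, 8]
r8 m[φ3→X7] = [175, 94]
r8 m[φ3→X5] = [122169, 157342]
r8 m[φ4→X0] = [3476301, 960702]
r8 m[φ4→X10] = [1764062, 2672941]
r8 m[φ4→X5] = [17, 15]
r8 m[φ5→X14] = [8, 7]
r8 m[X15→φ0] = [1, 1]
r8 m[X3→φ2] = [1, 1]
r8 m[X0→φ4] = [1, 1]
r8 m[X10→φ4] = [1, 1]
r8 m[X14→φ0] = [133416, 180173]
r8 m[X14→φ1] = [104, 105]
r8 m[X14→φ5] = [216801, 386085]
r8 m[X7→φ1] = [2275, 752]
r8 m[X7→φ2] = [292775, 78866]
r8 m[X7→φ3] = [21749, 6712]
r8 m[X5→φ3] = [17, 15]
r8 m[X5→φ4] = [122169, 157342]
fixed point reached at round 8
b[X10] = ⊗ incoming = [1764062, 2672941]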